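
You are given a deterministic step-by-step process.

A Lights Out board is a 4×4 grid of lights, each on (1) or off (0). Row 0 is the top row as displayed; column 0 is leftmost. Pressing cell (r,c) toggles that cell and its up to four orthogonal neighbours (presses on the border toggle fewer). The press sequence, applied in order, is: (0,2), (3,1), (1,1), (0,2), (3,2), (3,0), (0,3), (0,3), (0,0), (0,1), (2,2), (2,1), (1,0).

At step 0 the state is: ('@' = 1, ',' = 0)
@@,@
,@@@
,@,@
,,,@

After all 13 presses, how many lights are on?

[0] @@,@
,@@@
,@,@
,,,@
[1] @,@,
,@,@
,@,@
,,,@
[2] @,@,
,@,@
,,,@
@@@@
[3] @@@,
@,@@
,@,@
@@@@
[4] @,,@
@,,@
,@,@
@@@@
[5] @,,@
@,,@
,@@@
@,,,
[6] @,,@
@,,@
@@@@
,@,,
[7] @,@,
@,,,
@@@@
,@,,
[8] @,,@
@,,@
@@@@
,@,,
[9] ,@,@
,,,@
@@@@
,@,,
[10] @,@@
,@,@
@@@@
,@,,
[11] @,@@
,@@@
@,,,
,@@,
[12] @,@@
,,@@
,@@,
,,@,
[13] ,,@@
@@@@
@@@,
,,@,

10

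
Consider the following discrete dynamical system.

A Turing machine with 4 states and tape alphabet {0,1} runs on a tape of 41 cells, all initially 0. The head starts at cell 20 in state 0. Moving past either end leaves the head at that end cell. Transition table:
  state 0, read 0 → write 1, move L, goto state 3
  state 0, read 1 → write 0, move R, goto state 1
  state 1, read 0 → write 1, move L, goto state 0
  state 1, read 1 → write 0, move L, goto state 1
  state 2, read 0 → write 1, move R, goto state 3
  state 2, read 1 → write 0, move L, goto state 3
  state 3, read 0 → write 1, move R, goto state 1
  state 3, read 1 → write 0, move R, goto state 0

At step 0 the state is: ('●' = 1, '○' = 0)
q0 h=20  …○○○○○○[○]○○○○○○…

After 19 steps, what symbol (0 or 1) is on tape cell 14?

gen 0: q0 h=20  …○○○○○○[○]○○○○○○…
gen 1: q3 h=19  …○○○○○○[○]●○○○○○…
gen 2: q1 h=20  …○○○○○●[●]○○○○○○…
gen 3: q1 h=19  …○○○○○○[●]○○○○○○…
gen 4: q1 h=18  …○○○○○○[○]○○○○○○…
gen 5: q0 h=17  …○○○○○○[○]●○○○○○…
gen 6: q3 h=16  …○○○○○○[○]●●○○○○…
gen 7: q1 h=17  …○○○○○●[●]●○○○○○…
gen 8: q1 h=16  …○○○○○○[●]○●○○○○…
gen 9: q1 h=15  …○○○○○○[○]○○●○○○…
gen 10: q0 h=14  …○○○○○○[○]●○○●○○…
gen 11: q3 h=13  …○○○○○○[○]●●○○●○…
gen 12: q1 h=14  …○○○○○●[●]●○○●○○…
gen 13: q1 h=13  …○○○○○○[●]○●○○●○…
gen 14: q1 h=12  …○○○○○○[○]○○●○○●…
gen 15: q0 h=11  …○○○○○○[○]●○○●○○…
gen 16: q3 h=10  …○○○○○○[○]●●○○●○…
gen 17: q1 h=11  …○○○○○●[●]●○○●○○…
gen 18: q1 h=10  …○○○○○○[●]○●○○●○…
gen 19: q1 h= 9  …○○○○○○[○]○○●○○●…

0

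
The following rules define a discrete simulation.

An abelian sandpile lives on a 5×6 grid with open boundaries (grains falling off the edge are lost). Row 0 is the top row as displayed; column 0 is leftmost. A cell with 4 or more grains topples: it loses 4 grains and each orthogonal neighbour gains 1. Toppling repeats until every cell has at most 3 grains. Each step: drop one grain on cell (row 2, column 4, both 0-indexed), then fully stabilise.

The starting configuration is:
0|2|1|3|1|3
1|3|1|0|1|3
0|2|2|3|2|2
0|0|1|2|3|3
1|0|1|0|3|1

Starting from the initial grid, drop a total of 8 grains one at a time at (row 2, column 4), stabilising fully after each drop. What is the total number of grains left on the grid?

47

k=0  0|2|1|3|1|3
1|3|1|0|1|3
0|2|2|3|2|2
0|0|1|2|3|3
1|0|1|0|3|1
k=1  0|2|1|3|1|3
1|3|1|0|1|3
0|2|2|3|3|2
0|0|1|2|3|3
1|0|1|0|3|1
k=2  0|2|1|3|2|0
1|3|1|1|3|1
0|2|3|1|3|1
0|0|2|0|3|1
1|0|1|2|0|3
k=3  0|2|1|3|3|0
1|3|1|2|0|2
0|2|3|2|2|2
0|0|2|1|0|2
1|0|1|2|1|3
k=4  0|2|1|3|3|0
1|3|1|2|0|2
0|2|3|2|3|2
0|0|2|1|0|2
1|0|1|2|1|3
k=5  0|2|1|3|3|0
1|3|1|2|1|2
0|2|3|3|0|3
0|0|2|1|1|2
1|0|1|2|1|3
k=6  0|2|1|3|3|0
1|3|1|2|1|2
0|2|3|3|1|3
0|0|2|1|1|2
1|0|1|2|1|3
k=7  0|2|1|3|3|0
1|3|1|2|1|2
0|2|3|3|2|3
0|0|2|1|1|2
1|0|1|2|1|3
k=8  0|2|1|3|3|0
1|3|1|2|1|2
0|2|3|3|3|3
0|0|2|1|1|2
1|0|1|2|1|3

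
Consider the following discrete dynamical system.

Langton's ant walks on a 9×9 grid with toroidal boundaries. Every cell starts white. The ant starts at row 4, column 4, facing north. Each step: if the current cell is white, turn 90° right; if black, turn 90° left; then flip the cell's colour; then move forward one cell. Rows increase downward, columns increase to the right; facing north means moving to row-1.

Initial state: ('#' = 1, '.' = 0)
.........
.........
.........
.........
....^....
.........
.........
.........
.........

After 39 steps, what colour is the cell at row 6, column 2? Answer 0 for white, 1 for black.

0

0) .........
.........
.........
.........
....^....
.........
.........
.........
.........
1) .........
.........
.........
.........
....#>...
.........
.........
.........
.........
2) .........
.........
.........
.........
....##...
.....v...
.........
.........
.........
3) .........
.........
.........
.........
....##...
....<#...
.........
.........
.........
4) .........
.........
.........
.........
....^#...
....##...
.........
.........
.........
5) .........
.........
.........
.........
...<.#...
....##...
.........
.........
.........
6) .........
.........
.........
...^.....
...#.#...
....##...
.........
.........
.........
7) .........
.........
.........
...#>....
...#.#...
....##...
.........
.........
.........
8) .........
.........
.........
...##....
...#v#...
....##...
.........
.........
.........
9) .........
.........
.........
...##....
...<##...
....##...
.........
.........
.........
10) .........
.........
.........
...##....
....##...
...v##...
.........
.........
.........
11) .........
.........
.........
...##....
....##...
..<###...
.........
.........
.........
12) .........
.........
.........
...##....
..^.##...
..####...
.........
.........
.........
13) .........
.........
.........
...##....
..#>##...
..####...
.........
.........
.........
14) .........
.........
.........
...##....
..####...
..#v##...
.........
.........
.........
15) .........
.........
.........
...##....
..####...
..#.>#...
.........
.........
.........
16) .........
.........
.........
...##....
..##^#...
..#..#...
.........
.........
.........
17) .........
.........
.........
...##....
..#<.#...
..#..#...
.........
.........
.........
18) .........
.........
.........
...##....
..#..#...
..#v.#...
.........
.........
.........
19) .........
.........
.........
...##....
..#..#...
..<#.#...
.........
.........
.........
20) .........
.........
.........
...##....
..#..#...
...#.#...
..v......
.........
.........
21) .........
.........
.........
...##....
..#..#...
...#.#...
.<#......
.........
.........
22) .........
.........
.........
...##....
..#..#...
.^.#.#...
.##......
.........
.........
23) .........
.........
.........
...##....
..#..#...
.#>#.#...
.##......
.........
.........
24) .........
.........
.........
...##....
..#..#...
.###.#...
.#v......
.........
.........
25) .........
.........
.........
...##....
..#..#...
.###.#...
.#.>.....
.........
.........
26) .........
.........
.........
...##....
..#..#...
.###.#...
.#.#.....
...v.....
.........
27) .........
.........
.........
...##....
..#..#...
.###.#...
.#.#.....
..<#.....
.........
28) .........
.........
.........
...##....
..#..#...
.###.#...
.#^#.....
..##.....
.........
29) .........
.........
.........
...##....
..#..#...
.###.#...
.##>.....
..##.....
.........
30) .........
.........
.........
...##....
..#..#...
.##^.#...
.##......
..##.....
.........
31) .........
.........
.........
...##....
..#..#...
.#<..#...
.##......
..##.....
.........
32) .........
.........
.........
...##....
..#..#...
.#...#...
.#v......
..##.....
.........
33) .........
.........
.........
...##....
..#..#...
.#...#...
.#.>.....
..##.....
.........
34) .........
.........
.........
...##....
..#..#...
.#...#...
.#.#.....
..#v.....
.........
35) .........
.........
.........
...##....
..#..#...
.#...#...
.#.#.....
..#.>....
.........
36) .........
.........
.........
...##....
..#..#...
.#...#...
.#.#.....
..#.#....
....v....
37) .........
.........
.........
...##....
..#..#...
.#...#...
.#.#.....
..#.#....
...<#....
38) .........
.........
.........
...##....
..#..#...
.#...#...
.#.#.....
..#^#....
...##....
39) .........
.........
.........
...##....
..#..#...
.#...#...
.#.#.....
..##>....
...##....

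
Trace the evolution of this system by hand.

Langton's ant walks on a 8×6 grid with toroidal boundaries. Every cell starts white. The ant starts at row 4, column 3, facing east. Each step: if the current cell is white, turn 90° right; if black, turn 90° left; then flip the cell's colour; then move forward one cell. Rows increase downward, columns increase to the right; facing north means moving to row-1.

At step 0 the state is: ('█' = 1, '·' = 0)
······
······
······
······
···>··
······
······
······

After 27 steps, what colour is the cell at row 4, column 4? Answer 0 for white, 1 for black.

1

gen 0: ······
······
······
······
···>··
······
······
······
gen 1: ······
······
······
······
···█··
···v··
······
······
gen 2: ······
······
······
······
···█··
··<█··
······
······
gen 3: ······
······
······
······
··^█··
··██··
······
······
gen 4: ······
······
······
······
··█>··
··██··
······
······
gen 5: ······
······
······
···^··
··█···
··██··
······
······
gen 6: ······
······
······
···█>·
··█···
··██··
······
······
gen 7: ······
······
······
···██·
··█·v·
··██··
······
······
gen 8: ······
······
······
···██·
··█<█·
··██··
······
······
gen 9: ······
······
······
···^█·
··███·
··██··
······
······
gen 10: ······
······
······
··<·█·
··███·
··██··
······
······
gen 11: ······
······
··^···
··█·█·
··███·
··██··
······
······
gen 12: ······
······
··█>··
··█·█·
··███·
··██··
······
······
gen 13: ······
······
··██··
··█v█·
··███·
··██··
······
······
gen 14: ······
······
··██··
··<██·
··███·
··██··
······
······
gen 15: ······
······
··██··
···██·
··v██·
··██··
······
······
gen 16: ······
······
··██··
···██·
···>█·
··██··
······
······
gen 17: ······
······
··██··
···^█·
····█·
··██··
······
······
gen 18: ······
······
··██··
··<·█·
····█·
··██··
······
······
gen 19: ······
······
··^█··
··█·█·
····█·
··██··
······
······
gen 20: ······
······
·<·█··
··█·█·
····█·
··██··
······
······
gen 21: ······
·^····
·█·█··
··█·█·
····█·
··██··
······
······
gen 22: ······
·█>···
·█·█··
··█·█·
····█·
··██··
······
······
gen 23: ······
·██···
·█v█··
··█·█·
····█·
··██··
······
······
gen 24: ······
·██···
·<██··
··█·█·
····█·
··██··
······
······
gen 25: ······
·██···
··██··
·v█·█·
····█·
··██··
······
······
gen 26: ······
·██···
··██··
<██·█·
····█·
··██··
······
······
gen 27: ······
·██···
^·██··
███·█·
····█·
··██··
······
······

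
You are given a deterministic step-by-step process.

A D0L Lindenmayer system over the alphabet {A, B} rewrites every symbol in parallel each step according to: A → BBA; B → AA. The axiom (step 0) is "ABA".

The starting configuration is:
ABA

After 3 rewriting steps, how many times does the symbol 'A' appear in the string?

step 0: ABA
step 1: BBAAABBA
step 2: AAAABBABBABBAAAAABBA
step 3: BBABBABBABBAAAAABBAAAAABBAAAAABBABBABBABBABBAAAAABBA

28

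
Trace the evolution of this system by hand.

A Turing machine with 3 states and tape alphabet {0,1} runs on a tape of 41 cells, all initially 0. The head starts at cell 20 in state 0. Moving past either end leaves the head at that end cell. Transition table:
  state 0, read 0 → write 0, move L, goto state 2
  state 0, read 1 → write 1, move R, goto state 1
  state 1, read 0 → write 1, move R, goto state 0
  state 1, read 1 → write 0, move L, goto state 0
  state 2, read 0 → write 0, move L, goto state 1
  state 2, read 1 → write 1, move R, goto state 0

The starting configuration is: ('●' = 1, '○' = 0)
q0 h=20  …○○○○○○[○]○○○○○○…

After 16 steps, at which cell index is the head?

18

k=0  q0 h=20  …○○○○○○[○]○○○○○○…
k=1  q2 h=19  …○○○○○○[○]○○○○○○…
k=2  q1 h=18  …○○○○○○[○]○○○○○○…
k=3  q0 h=19  …○○○○○●[○]○○○○○○…
k=4  q2 h=18  …○○○○○○[●]○○○○○○…
k=5  q0 h=19  …○○○○○●[○]○○○○○○…
k=6  q2 h=18  …○○○○○○[●]○○○○○○…
k=7  q0 h=19  …○○○○○●[○]○○○○○○…
k=8  q2 h=18  …○○○○○○[●]○○○○○○…
k=9  q0 h=19  …○○○○○●[○]○○○○○○…
k=10  q2 h=18  …○○○○○○[●]○○○○○○…
k=11  q0 h=19  …○○○○○●[○]○○○○○○…
k=12  q2 h=18  …○○○○○○[●]○○○○○○…
k=13  q0 h=19  …○○○○○●[○]○○○○○○…
k=14  q2 h=18  …○○○○○○[●]○○○○○○…
k=15  q0 h=19  …○○○○○●[○]○○○○○○…
k=16  q2 h=18  …○○○○○○[●]○○○○○○…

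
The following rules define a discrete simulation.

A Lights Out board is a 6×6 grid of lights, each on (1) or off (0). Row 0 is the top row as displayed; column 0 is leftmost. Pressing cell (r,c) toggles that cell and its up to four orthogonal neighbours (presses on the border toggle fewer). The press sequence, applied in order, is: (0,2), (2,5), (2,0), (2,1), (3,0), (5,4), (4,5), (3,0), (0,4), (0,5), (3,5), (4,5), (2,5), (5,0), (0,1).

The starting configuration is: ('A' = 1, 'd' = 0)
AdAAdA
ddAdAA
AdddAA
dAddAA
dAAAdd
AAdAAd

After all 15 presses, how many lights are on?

k=0  AdAAdA
ddAdAA
AdddAA
dAddAA
dAAAdd
AAdAAd
k=1  AAdddA
ddddAA
AdddAA
dAddAA
dAAAdd
AAdAAd
k=2  AAdddA
ddddAd
Addddd
dAddAd
dAAAdd
AAdAAd
k=3  AAdddA
AdddAd
dAdddd
AAddAd
dAAAdd
AAdAAd
k=4  AAdddA
AAddAd
AdAddd
AdddAd
dAAAdd
AAdAAd
k=5  AAdddA
AAddAd
ddAddd
dAddAd
AAAAdd
AAdAAd
k=6  AAdddA
AAddAd
ddAddd
dAddAd
AAAAAd
AAdddA
k=7  AAdddA
AAddAd
ddAddd
dAddAA
AAAAdA
AAdddd
k=8  AAdddA
AAddAd
AdAddd
AdddAA
dAAAdA
AAdddd
k=9  AAdAAd
AAdddd
AdAddd
AdddAA
dAAAdA
AAdddd
k=10  AAdAdA
AAdddA
AdAddd
AdddAA
dAAAdA
AAdddd
k=11  AAdAdA
AAdddA
AdAddA
Addddd
dAAAdd
AAdddd
k=12  AAdAdA
AAdddA
AdAddA
AddddA
dAAAAA
AAdddA
k=13  AAdAdA
AAdddd
AdAdAd
Addddd
dAAAAA
AAdddA
k=14  AAdAdA
AAdddd
AdAdAd
Addddd
AAAAAA
dddddA
k=15  ddAAdA
Addddd
AdAdAd
Addddd
AAAAAA
dddddA

15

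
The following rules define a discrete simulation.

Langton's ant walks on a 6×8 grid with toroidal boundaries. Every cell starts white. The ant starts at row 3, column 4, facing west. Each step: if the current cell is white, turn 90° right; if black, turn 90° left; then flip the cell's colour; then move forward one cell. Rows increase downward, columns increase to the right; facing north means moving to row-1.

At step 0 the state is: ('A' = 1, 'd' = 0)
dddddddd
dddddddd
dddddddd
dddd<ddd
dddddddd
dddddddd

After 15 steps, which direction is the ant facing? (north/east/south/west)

north

t=0: dddddddd
dddddddd
dddddddd
dddd<ddd
dddddddd
dddddddd
t=1: dddddddd
dddddddd
dddd^ddd
ddddAddd
dddddddd
dddddddd
t=2: dddddddd
dddddddd
ddddA>dd
ddddAddd
dddddddd
dddddddd
t=3: dddddddd
dddddddd
ddddAAdd
ddddAvdd
dddddddd
dddddddd
t=4: dddddddd
dddddddd
ddddAAdd
dddd<Add
dddddddd
dddddddd
t=5: dddddddd
dddddddd
ddddAAdd
dddddAdd
ddddvddd
dddddddd
t=6: dddddddd
dddddddd
ddddAAdd
dddddAdd
ddd<Addd
dddddddd
t=7: dddddddd
dddddddd
ddddAAdd
ddd^dAdd
dddAAddd
dddddddd
t=8: dddddddd
dddddddd
ddddAAdd
dddA>Add
dddAAddd
dddddddd
t=9: dddddddd
dddddddd
ddddAAdd
dddAAAdd
dddAvddd
dddddddd
t=10: dddddddd
dddddddd
ddddAAdd
dddAAAdd
dddAd>dd
dddddddd
t=11: dddddddd
dddddddd
ddddAAdd
dddAAAdd
dddAdAdd
dddddvdd
t=12: dddddddd
dddddddd
ddddAAdd
dddAAAdd
dddAdAdd
dddd<Add
t=13: dddddddd
dddddddd
ddddAAdd
dddAAAdd
dddA^Add
ddddAAdd
t=14: dddddddd
dddddddd
ddddAAdd
dddAAAdd
dddAA>dd
ddddAAdd
t=15: dddddddd
dddddddd
ddddAAdd
dddAA^dd
dddAAddd
ddddAAdd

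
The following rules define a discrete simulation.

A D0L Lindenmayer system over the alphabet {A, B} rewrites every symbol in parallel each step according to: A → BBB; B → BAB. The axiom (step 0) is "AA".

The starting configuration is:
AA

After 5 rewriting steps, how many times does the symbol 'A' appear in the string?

120

t=0: AA
t=1: BBBBBB
t=2: BABBABBABBABBABBAB
t=3: BABBBBBABBABBBBBABBABBBBBABBABBBBBABBABBBBBABBABBBBBAB
t=4: BABBBBBABBABBABBABBABBBBBABBABBBBBABBABBABBABBABBBBBABBABB…BBABBABBBBBABBABBABBABBABBBBBABBABBBBBABBABBABBABBABBBBBAB  (len 162)
t=5: BABBBBBABBABBABBABBABBBBBABBABBBBBABBABBBBBABBABBBBBABBABB…BBABBABBBBBABBABBBBBABBABBBBBABBABBBBBABBABBABBABBABBBBBAB  (len 486)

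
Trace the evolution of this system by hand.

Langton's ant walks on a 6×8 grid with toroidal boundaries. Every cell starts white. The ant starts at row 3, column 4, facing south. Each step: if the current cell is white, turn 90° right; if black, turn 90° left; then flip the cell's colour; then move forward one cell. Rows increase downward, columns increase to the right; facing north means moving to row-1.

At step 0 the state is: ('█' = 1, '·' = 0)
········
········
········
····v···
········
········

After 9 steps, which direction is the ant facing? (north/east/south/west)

east

t=0: ········
········
········
····v···
········
········
t=1: ········
········
········
···<█···
········
········
t=2: ········
········
···^····
···██···
········
········
t=3: ········
········
···█>···
···██···
········
········
t=4: ········
········
···██···
···█v···
········
········
t=5: ········
········
···██···
···█·>··
········
········
t=6: ········
········
···██···
···█·█··
·····v··
········
t=7: ········
········
···██···
···█·█··
····<█··
········
t=8: ········
········
···██···
···█^█··
····██··
········
t=9: ········
········
···██···
···██>··
····██··
········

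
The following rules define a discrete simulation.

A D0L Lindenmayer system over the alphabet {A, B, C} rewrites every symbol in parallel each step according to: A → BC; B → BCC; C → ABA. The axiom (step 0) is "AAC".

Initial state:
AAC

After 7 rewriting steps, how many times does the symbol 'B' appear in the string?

k=0  AAC
k=1  BCBCABA
k=2  BCCABABCCABABCBCCBC
k=3  BCCABAABABCBCCBCBCCABAABABCBCCBCBCCABABCCABAABABCCABA
k=4  BCCABAABABCBCCBCBCBCCBCBCCABABCCABAABABCCABABCCABAABABCBCC…ABABCCABAABABCBCCBCBCCABAABABCBCCBCBCBCCBCBCCABAABABCBCCBC  (len 143)
k=5  BCCABAABABCBCCBCBCBCCBCBCCABABCCABAABABCCABABCCABABCCABAAB…CCABAABABCCABABCCABAABABCBCCBCBCBCCBCBCCABABCCABAABABCCABA  (len 393)
k=6  BCCABAABABCBCCBCBCBCCBCBCCABABCCABAABABCCABABCCABABCCABAAB…ABABCCABAABABCBCCBCBCCABAABABCBCCBCBCBCCBCBCCABAABABCBCCBC  (len 1071)
k=7  BCCABAABABCBCCBCBCBCCBCBCCABABCCABAABABCCABABCCABABCCABAAB…CCABAABABCCABABCCABAABABCBCCBCBCBCCBCBCCABABCCABAABABCCABA  (len 2929)

1071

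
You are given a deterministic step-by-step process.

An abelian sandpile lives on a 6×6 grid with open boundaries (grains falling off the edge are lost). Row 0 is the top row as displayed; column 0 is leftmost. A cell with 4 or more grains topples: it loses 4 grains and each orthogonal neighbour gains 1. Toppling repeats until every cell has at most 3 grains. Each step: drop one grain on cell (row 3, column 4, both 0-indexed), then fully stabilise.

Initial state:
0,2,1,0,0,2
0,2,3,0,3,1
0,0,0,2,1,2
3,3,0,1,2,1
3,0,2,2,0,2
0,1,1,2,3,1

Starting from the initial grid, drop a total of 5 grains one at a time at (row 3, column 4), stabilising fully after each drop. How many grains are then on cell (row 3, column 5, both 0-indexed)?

2

t=0: 0,2,1,0,0,2
0,2,3,0,3,1
0,0,0,2,1,2
3,3,0,1,2,1
3,0,2,2,0,2
0,1,1,2,3,1
t=1: 0,2,1,0,0,2
0,2,3,0,3,1
0,0,0,2,1,2
3,3,0,1,3,1
3,0,2,2,0,2
0,1,1,2,3,1
t=2: 0,2,1,0,0,2
0,2,3,0,3,1
0,0,0,2,2,2
3,3,0,2,0,2
3,0,2,2,1,2
0,1,1,2,3,1
t=3: 0,2,1,0,0,2
0,2,3,0,3,1
0,0,0,2,2,2
3,3,0,2,1,2
3,0,2,2,1,2
0,1,1,2,3,1
t=4: 0,2,1,0,0,2
0,2,3,0,3,1
0,0,0,2,2,2
3,3,0,2,2,2
3,0,2,2,1,2
0,1,1,2,3,1
t=5: 0,2,1,0,0,2
0,2,3,0,3,1
0,0,0,2,2,2
3,3,0,2,3,2
3,0,2,2,1,2
0,1,1,2,3,1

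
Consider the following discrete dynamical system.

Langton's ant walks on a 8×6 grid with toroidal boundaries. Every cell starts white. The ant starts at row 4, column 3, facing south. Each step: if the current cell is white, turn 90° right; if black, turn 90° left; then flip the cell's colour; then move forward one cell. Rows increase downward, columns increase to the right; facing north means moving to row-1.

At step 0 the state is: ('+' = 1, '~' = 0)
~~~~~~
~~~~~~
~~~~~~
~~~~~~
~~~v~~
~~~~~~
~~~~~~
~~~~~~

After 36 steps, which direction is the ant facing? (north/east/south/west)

north

step 0: ~~~~~~
~~~~~~
~~~~~~
~~~~~~
~~~v~~
~~~~~~
~~~~~~
~~~~~~
step 1: ~~~~~~
~~~~~~
~~~~~~
~~~~~~
~~<+~~
~~~~~~
~~~~~~
~~~~~~
step 2: ~~~~~~
~~~~~~
~~~~~~
~~^~~~
~~++~~
~~~~~~
~~~~~~
~~~~~~
step 3: ~~~~~~
~~~~~~
~~~~~~
~~+>~~
~~++~~
~~~~~~
~~~~~~
~~~~~~
step 4: ~~~~~~
~~~~~~
~~~~~~
~~++~~
~~+v~~
~~~~~~
~~~~~~
~~~~~~
step 5: ~~~~~~
~~~~~~
~~~~~~
~~++~~
~~+~>~
~~~~~~
~~~~~~
~~~~~~
step 6: ~~~~~~
~~~~~~
~~~~~~
~~++~~
~~+~+~
~~~~v~
~~~~~~
~~~~~~
step 7: ~~~~~~
~~~~~~
~~~~~~
~~++~~
~~+~+~
~~~<+~
~~~~~~
~~~~~~
step 8: ~~~~~~
~~~~~~
~~~~~~
~~++~~
~~+^+~
~~~++~
~~~~~~
~~~~~~
step 9: ~~~~~~
~~~~~~
~~~~~~
~~++~~
~~++>~
~~~++~
~~~~~~
~~~~~~
step 10: ~~~~~~
~~~~~~
~~~~~~
~~++^~
~~++~~
~~~++~
~~~~~~
~~~~~~
step 11: ~~~~~~
~~~~~~
~~~~~~
~~+++>
~~++~~
~~~++~
~~~~~~
~~~~~~
step 12: ~~~~~~
~~~~~~
~~~~~~
~~++++
~~++~v
~~~++~
~~~~~~
~~~~~~
step 13: ~~~~~~
~~~~~~
~~~~~~
~~++++
~~++<+
~~~++~
~~~~~~
~~~~~~
step 14: ~~~~~~
~~~~~~
~~~~~~
~~++^+
~~++++
~~~++~
~~~~~~
~~~~~~
step 15: ~~~~~~
~~~~~~
~~~~~~
~~+<~+
~~++++
~~~++~
~~~~~~
~~~~~~
step 16: ~~~~~~
~~~~~~
~~~~~~
~~+~~+
~~+v++
~~~++~
~~~~~~
~~~~~~
step 17: ~~~~~~
~~~~~~
~~~~~~
~~+~~+
~~+~>+
~~~++~
~~~~~~
~~~~~~
step 18: ~~~~~~
~~~~~~
~~~~~~
~~+~^+
~~+~~+
~~~++~
~~~~~~
~~~~~~
step 19: ~~~~~~
~~~~~~
~~~~~~
~~+~+>
~~+~~+
~~~++~
~~~~~~
~~~~~~
step 20: ~~~~~~
~~~~~~
~~~~~^
~~+~+~
~~+~~+
~~~++~
~~~~~~
~~~~~~
step 21: ~~~~~~
~~~~~~
>~~~~+
~~+~+~
~~+~~+
~~~++~
~~~~~~
~~~~~~
step 22: ~~~~~~
~~~~~~
+~~~~+
v~+~+~
~~+~~+
~~~++~
~~~~~~
~~~~~~
step 23: ~~~~~~
~~~~~~
+~~~~+
+~+~+<
~~+~~+
~~~++~
~~~~~~
~~~~~~
step 24: ~~~~~~
~~~~~~
+~~~~^
+~+~++
~~+~~+
~~~++~
~~~~~~
~~~~~~
step 25: ~~~~~~
~~~~~~
+~~~<~
+~+~++
~~+~~+
~~~++~
~~~~~~
~~~~~~
step 26: ~~~~~~
~~~~^~
+~~~+~
+~+~++
~~+~~+
~~~++~
~~~~~~
~~~~~~
step 27: ~~~~~~
~~~~+>
+~~~+~
+~+~++
~~+~~+
~~~++~
~~~~~~
~~~~~~
step 28: ~~~~~~
~~~~++
+~~~+v
+~+~++
~~+~~+
~~~++~
~~~~~~
~~~~~~
step 29: ~~~~~~
~~~~++
+~~~<+
+~+~++
~~+~~+
~~~++~
~~~~~~
~~~~~~
step 30: ~~~~~~
~~~~++
+~~~~+
+~+~v+
~~+~~+
~~~++~
~~~~~~
~~~~~~
step 31: ~~~~~~
~~~~++
+~~~~+
+~+~~>
~~+~~+
~~~++~
~~~~~~
~~~~~~
step 32: ~~~~~~
~~~~++
+~~~~^
+~+~~~
~~+~~+
~~~++~
~~~~~~
~~~~~~
step 33: ~~~~~~
~~~~++
+~~~<~
+~+~~~
~~+~~+
~~~++~
~~~~~~
~~~~~~
step 34: ~~~~~~
~~~~^+
+~~~+~
+~+~~~
~~+~~+
~~~++~
~~~~~~
~~~~~~
step 35: ~~~~~~
~~~<~+
+~~~+~
+~+~~~
~~+~~+
~~~++~
~~~~~~
~~~~~~
step 36: ~~~^~~
~~~+~+
+~~~+~
+~+~~~
~~+~~+
~~~++~
~~~~~~
~~~~~~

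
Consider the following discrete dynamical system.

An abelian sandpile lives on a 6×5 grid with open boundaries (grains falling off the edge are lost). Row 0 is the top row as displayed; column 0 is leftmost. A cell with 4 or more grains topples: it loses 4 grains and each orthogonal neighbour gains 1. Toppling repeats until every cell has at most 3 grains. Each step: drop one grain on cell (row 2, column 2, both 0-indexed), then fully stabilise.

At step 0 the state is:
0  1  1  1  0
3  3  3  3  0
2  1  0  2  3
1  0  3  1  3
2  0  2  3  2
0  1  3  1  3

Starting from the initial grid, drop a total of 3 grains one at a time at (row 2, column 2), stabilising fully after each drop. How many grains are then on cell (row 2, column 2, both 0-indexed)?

3

gen 0: 0  1  1  1  0
3  3  3  3  0
2  1  0  2  3
1  0  3  1  3
2  0  2  3  2
0  1  3  1  3
gen 1: 0  1  1  1  0
3  3  3  3  0
2  1  1  2  3
1  0  3  1  3
2  0  2  3  2
0  1  3  1  3
gen 2: 0  1  1  1  0
3  3  3  3  0
2  1  2  2  3
1  0  3  1  3
2  0  2  3  2
0  1  3  1  3
gen 3: 0  1  1  1  0
3  3  3  3  0
2  1  3  2  3
1  0  3  1  3
2  0  2  3  2
0  1  3  1  3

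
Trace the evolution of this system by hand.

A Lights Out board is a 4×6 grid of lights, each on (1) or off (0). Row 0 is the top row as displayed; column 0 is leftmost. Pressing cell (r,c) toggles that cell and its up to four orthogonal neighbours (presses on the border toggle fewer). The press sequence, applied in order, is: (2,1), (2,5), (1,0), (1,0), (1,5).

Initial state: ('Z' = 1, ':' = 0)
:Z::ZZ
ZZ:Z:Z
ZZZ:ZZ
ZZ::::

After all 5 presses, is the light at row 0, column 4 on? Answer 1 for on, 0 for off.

1

k=0  :Z::ZZ
ZZ:Z:Z
ZZZ:ZZ
ZZ::::
k=1  :Z::ZZ
Z::Z:Z
::::ZZ
Z:::::
k=2  :Z::ZZ
Z::Z::
::::::
Z::::Z
k=3  ZZ::ZZ
:Z:Z::
Z:::::
Z::::Z
k=4  :Z::ZZ
Z::Z::
::::::
Z::::Z
k=5  :Z::Z:
Z::ZZZ
:::::Z
Z::::Z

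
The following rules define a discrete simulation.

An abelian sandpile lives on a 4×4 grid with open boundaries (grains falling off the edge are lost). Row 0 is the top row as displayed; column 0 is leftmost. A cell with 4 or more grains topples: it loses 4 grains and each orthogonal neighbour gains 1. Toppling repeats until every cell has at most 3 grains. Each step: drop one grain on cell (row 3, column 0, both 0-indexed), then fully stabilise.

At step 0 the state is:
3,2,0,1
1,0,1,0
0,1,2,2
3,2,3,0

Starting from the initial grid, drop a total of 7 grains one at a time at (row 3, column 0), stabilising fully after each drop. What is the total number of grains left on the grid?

22

gen 0: 3,2,0,1
1,0,1,0
0,1,2,2
3,2,3,0
gen 1: 3,2,0,1
1,0,1,0
1,1,2,2
0,3,3,0
gen 2: 3,2,0,1
1,0,1,0
1,1,2,2
1,3,3,0
gen 3: 3,2,0,1
1,0,1,0
1,1,2,2
2,3,3,0
gen 4: 3,2,0,1
1,0,1,0
1,1,2,2
3,3,3,0
gen 5: 3,2,0,1
1,0,1,0
2,2,3,2
1,1,0,1
gen 6: 3,2,0,1
1,0,1,0
2,2,3,2
2,1,0,1
gen 7: 3,2,0,1
1,0,1,0
2,2,3,2
3,1,0,1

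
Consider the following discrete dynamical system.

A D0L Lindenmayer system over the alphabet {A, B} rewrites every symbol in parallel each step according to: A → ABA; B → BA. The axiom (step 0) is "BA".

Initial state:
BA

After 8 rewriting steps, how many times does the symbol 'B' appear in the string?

1597

0) BA
1) BAABA
2) BAABAABABAABA
3) BAABAABABAABAABABAABABAABAABABAABA
4) BAABAABABAABAABABAABABAABAABABAABAABABAABABAABAABABAABABAABAABABAABAABABAABABAABAABABAABA
5) BAABAABABAABAABABAABABAABAABABAABAABABAABABAABAABABAABABAA…ABAABABAABABAABAABABAABABAABAABABAABAABABAABABAABAABABAABA  (len 233)
6) BAABAABABAABAABABAABABAABAABABAABAABABAABABAABAABABAABABAA…ABAABABAABABAABAABABAABABAABAABABAABAABABAABABAABAABABAABA  (len 610)
7) BAABAABABAABAABABAABABAABAABABAABAABABAABABAABAABABAABABAA…ABAABABAABABAABAABABAABABAABAABABAABAABABAABABAABAABABAABA  (len 1597)
8) BAABAABABAABAABABAABABAABAABABAABAABABAABABAABAABABAABABAA…ABAABABAABABAABAABABAABABAABAABABAABAABABAABABAABAABABAABA  (len 4181)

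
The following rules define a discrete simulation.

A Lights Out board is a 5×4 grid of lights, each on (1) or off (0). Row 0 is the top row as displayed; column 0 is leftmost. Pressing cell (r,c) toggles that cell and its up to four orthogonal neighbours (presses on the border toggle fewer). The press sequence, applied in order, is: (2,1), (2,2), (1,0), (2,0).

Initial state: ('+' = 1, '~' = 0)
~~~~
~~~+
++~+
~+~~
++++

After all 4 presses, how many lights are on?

[0] ~~~~
~~~+
++~+
~+~~
++++
[1] ~~~~
~+~+
~~++
~~~~
++++
[2] ~~~~
~+++
~+~~
~~+~
++++
[3] +~~~
+~++
++~~
~~+~
++++
[4] +~~~
~~++
~~~~
+~+~
++++

9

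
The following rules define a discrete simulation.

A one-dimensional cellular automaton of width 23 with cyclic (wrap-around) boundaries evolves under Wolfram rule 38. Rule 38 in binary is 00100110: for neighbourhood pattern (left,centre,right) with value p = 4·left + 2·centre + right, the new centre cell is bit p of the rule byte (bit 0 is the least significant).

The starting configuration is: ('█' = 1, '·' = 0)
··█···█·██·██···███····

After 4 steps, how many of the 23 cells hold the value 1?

6

t=0: ··█···█·██·██···███····
t=1: ·██··███··█····█·······
t=2: █···█····██···██·······
t=3: █··██···█····█········█
t=4: ··█····██···██·······█·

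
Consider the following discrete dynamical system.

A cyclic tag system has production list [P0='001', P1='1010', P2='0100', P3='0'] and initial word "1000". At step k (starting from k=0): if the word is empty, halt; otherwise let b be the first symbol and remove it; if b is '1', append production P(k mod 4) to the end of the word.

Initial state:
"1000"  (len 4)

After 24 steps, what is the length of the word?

2

0) "1000"  (len 4)
1) "000001"  (len 6)
2) "00001"  (len 5)
3) "0001"  (len 4)
4) "001"  (len 3)
5) "01"  (len 2)
6) "1"  (len 1)
7) "0100"  (len 4)
8) "100"  (len 3)
9) "00001"  (len 5)
10) "0001"  (len 4)
11) "001"  (len 3)
12) "01"  (len 2)
13) "1"  (len 1)
14) "1010"  (len 4)
15) "0100100"  (len 7)
16) "100100"  (len 6)
17) "00100001"  (len 8)
18) "0100001"  (len 7)
19) "100001"  (len 6)
20) "000010"  (len 6)
21) "00010"  (len 5)
22) "0010"  (len 4)
23) "010"  (len 3)
24) "10"  (len 2)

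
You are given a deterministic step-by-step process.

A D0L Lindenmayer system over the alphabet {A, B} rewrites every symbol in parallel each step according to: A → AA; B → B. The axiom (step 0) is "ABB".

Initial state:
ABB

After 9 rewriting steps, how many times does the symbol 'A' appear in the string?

t=0: ABB
t=1: AABB
t=2: AAAABB
t=3: AAAAAAAABB
t=4: AAAAAAAAAAAAAAAABB
t=5: AAAAAAAAAAAAAAAAAAAAAAAAAAAAAAAABB
t=6: AAAAAAAAAAAAAAAAAAAAAAAAAAAAAAAAAAAAAAAAAAAAAAAAAAAAAAAAAAAAAAAABB
t=7: AAAAAAAAAAAAAAAAAAAAAAAAAAAAAAAAAAAAAAAAAAAAAAAAAAAAAAAAAA…AAAAAAAAAAAAAAAAAAAAAAAAAAAAAAAAAAAAAAAAAAAAAAAAAAAAAAAABB  (len 130)
t=8: AAAAAAAAAAAAAAAAAAAAAAAAAAAAAAAAAAAAAAAAAAAAAAAAAAAAAAAAAA…AAAAAAAAAAAAAAAAAAAAAAAAAAAAAAAAAAAAAAAAAAAAAAAAAAAAAAAABB  (len 258)
t=9: AAAAAAAAAAAAAAAAAAAAAAAAAAAAAAAAAAAAAAAAAAAAAAAAAAAAAAAAAA…AAAAAAAAAAAAAAAAAAAAAAAAAAAAAAAAAAAAAAAAAAAAAAAAAAAAAAAABB  (len 514)

512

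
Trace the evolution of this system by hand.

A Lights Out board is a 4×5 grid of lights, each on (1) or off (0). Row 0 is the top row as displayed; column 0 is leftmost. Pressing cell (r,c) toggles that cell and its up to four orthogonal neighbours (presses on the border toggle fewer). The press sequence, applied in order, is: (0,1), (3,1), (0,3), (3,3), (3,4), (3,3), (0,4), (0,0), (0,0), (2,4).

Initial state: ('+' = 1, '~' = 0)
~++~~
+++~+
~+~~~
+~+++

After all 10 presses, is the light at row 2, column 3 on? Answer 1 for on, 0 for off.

t=0: ~++~~
+++~+
~+~~~
+~+++
t=1: +~~~~
+~+~+
~+~~~
+~+++
t=2: +~~~~
+~+~+
~~~~~
~+~++
t=3: +~+++
+~+++
~~~~~
~+~++
t=4: +~+++
+~+++
~~~+~
~++~~
t=5: +~+++
+~+++
~~~++
~++++
t=6: +~+++
+~+++
~~~~+
~+~~~
t=7: +~+~~
+~++~
~~~~+
~+~~~
t=8: ~++~~
~~++~
~~~~+
~+~~~
t=9: +~+~~
+~++~
~~~~+
~+~~~
t=10: +~+~~
+~+++
~~~+~
~+~~+

1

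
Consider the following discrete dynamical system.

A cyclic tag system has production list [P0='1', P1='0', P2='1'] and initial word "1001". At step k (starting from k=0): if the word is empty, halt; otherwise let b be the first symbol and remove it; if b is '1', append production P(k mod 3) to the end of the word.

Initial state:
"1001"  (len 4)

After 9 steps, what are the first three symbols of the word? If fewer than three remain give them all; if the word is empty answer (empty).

step 0: "1001"  (len 4)
step 1: "0011"  (len 4)
step 2: "011"  (len 3)
step 3: "11"  (len 2)
step 4: "11"  (len 2)
step 5: "10"  (len 2)
step 6: "01"  (len 2)
step 7: "1"  (len 1)
step 8: "0"  (len 1)
step 9: (halted — word empty)

(empty)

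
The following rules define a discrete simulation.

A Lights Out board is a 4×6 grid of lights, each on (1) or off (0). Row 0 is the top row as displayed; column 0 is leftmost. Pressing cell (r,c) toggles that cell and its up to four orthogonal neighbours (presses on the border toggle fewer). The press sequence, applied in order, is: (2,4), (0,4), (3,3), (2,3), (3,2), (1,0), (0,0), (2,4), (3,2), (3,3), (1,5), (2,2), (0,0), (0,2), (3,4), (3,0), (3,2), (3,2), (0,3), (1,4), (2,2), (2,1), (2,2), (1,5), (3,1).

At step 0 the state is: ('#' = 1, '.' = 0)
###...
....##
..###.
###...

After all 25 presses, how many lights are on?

gen 0: ###...
....##
..###.
###...
gen 1: ###...
.....#
..#..#
###.#.
gen 2: ######
....##
..#..#
###.#.
gen 3: ######
....##
..##.#
##.#..
gen 4: ######
...###
....##
##....
gen 5: ######
...###
..#.##
#.##..
gen 6: .#####
##.###
#.#.##
#.##..
gen 7: #.####
.#.###
#.#.##
#.##..
gen 8: #.####
.#.#.#
#.##..
#.###.
gen 9: #.####
.#.#.#
#..#..
##..#.
gen 10: #.####
.#.#.#
#.....
####..
gen 11: #.###.
.#.##.
#....#
####..
gen 12: #.###.
.####.
####.#
##.#..
gen 13: .####.
#####.
####.#
##.#..
gen 14: ....#.
##.##.
####.#
##.#..
gen 15: ....#.
##.##.
######
##..##
gen 16: ....#.
##.##.
.#####
....##
gen 17: ....#.
##.##.
.#.###
.#####
gen 18: ....#.
##.##.
.#####
....##
gen 19: ..##..
##..#.
.#####
....##
gen 20: ..###.
##.#.#
.###.#
....##
gen 21: ..###.
####.#
.....#
..#.##
gen 22: ..###.
#.##.#
###..#
.##.##
gen 23: ..###.
#..#.#
#..#.#
.#..##
gen 24: ..####
#..##.
#..#..
.#..##
gen 25: ..####
#..##.
##.#..
#.#.##

14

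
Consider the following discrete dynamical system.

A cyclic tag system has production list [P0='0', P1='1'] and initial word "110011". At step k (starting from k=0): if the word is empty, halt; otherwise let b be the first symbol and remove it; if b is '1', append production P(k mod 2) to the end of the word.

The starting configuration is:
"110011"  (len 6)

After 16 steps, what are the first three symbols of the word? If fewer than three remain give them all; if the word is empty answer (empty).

(empty)

[0] "110011"  (len 6)
[1] "100110"  (len 6)
[2] "001101"  (len 6)
[3] "01101"  (len 5)
[4] "1101"  (len 4)
[5] "1010"  (len 4)
[6] "0101"  (len 4)
[7] "101"  (len 3)
[8] "011"  (len 3)
[9] "11"  (len 2)
[10] "11"  (len 2)
[11] "10"  (len 2)
[12] "01"  (len 2)
[13] "1"  (len 1)
[14] "1"  (len 1)
[15] "0"  (len 1)
[16] (halted — word empty)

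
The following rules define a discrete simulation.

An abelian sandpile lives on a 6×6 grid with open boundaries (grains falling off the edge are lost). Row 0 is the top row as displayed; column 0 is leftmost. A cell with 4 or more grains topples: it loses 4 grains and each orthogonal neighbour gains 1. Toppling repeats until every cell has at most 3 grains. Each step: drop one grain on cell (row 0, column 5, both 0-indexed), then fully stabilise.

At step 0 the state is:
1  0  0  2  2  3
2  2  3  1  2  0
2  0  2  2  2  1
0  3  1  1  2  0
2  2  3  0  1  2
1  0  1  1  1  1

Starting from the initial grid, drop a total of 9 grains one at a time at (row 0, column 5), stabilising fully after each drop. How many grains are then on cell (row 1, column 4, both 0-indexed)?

0) 1  0  0  2  2  3
2  2  3  1  2  0
2  0  2  2  2  1
0  3  1  1  2  0
2  2  3  0  1  2
1  0  1  1  1  1
1) 1  0  0  2  3  0
2  2  3  1  2  1
2  0  2  2  2  1
0  3  1  1  2  0
2  2  3  0  1  2
1  0  1  1  1  1
2) 1  0  0  2  3  1
2  2  3  1  2  1
2  0  2  2  2  1
0  3  1  1  2  0
2  2  3  0  1  2
1  0  1  1  1  1
3) 1  0  0  2  3  2
2  2  3  1  2  1
2  0  2  2  2  1
0  3  1  1  2  0
2  2  3  0  1  2
1  0  1  1  1  1
4) 1  0  0  2  3  3
2  2  3  1  2  1
2  0  2  2  2  1
0  3  1  1  2  0
2  2  3  0  1  2
1  0  1  1  1  1
5) 1  0  0  3  0  1
2  2  3  1  3  2
2  0  2  2  2  1
0  3  1  1  2  0
2  2  3  0  1  2
1  0  1  1  1  1
6) 1  0  0  3  0  2
2  2  3  1  3  2
2  0  2  2  2  1
0  3  1  1  2  0
2  2  3  0  1  2
1  0  1  1  1  1
7) 1  0  0  3  0  3
2  2  3  1  3  2
2  0  2  2  2  1
0  3  1  1  2  0
2  2  3  0  1  2
1  0  1  1  1  1
8) 1  0  0  3  1  0
2  2  3  1  3  3
2  0  2  2  2  1
0  3  1  1  2  0
2  2  3  0  1  2
1  0  1  1  1  1
9) 1  0  0  3  1  1
2  2  3  1  3  3
2  0  2  2  2  1
0  3  1  1  2  0
2  2  3  0  1  2
1  0  1  1  1  1

3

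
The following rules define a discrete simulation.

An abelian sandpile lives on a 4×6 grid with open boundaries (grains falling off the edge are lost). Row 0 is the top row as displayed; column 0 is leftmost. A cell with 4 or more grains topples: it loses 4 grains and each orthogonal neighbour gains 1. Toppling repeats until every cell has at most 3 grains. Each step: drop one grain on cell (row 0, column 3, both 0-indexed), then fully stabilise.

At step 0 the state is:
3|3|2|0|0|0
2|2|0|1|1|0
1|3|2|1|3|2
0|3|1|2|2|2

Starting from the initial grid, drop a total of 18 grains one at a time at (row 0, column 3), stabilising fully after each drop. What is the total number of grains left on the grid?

43

gen 0: 3|3|2|0|0|0
2|2|0|1|1|0
1|3|2|1|3|2
0|3|1|2|2|2
gen 1: 3|3|2|1|0|0
2|2|0|1|1|0
1|3|2|1|3|2
0|3|1|2|2|2
gen 2: 3|3|2|2|0|0
2|2|0|1|1|0
1|3|2|1|3|2
0|3|1|2|2|2
gen 3: 3|3|2|3|0|0
2|2|0|1|1|0
1|3|2|1|3|2
0|3|1|2|2|2
gen 4: 3|3|3|0|1|0
2|2|0|2|1|0
1|3|2|1|3|2
0|3|1|2|2|2
gen 5: 3|3|3|1|1|0
2|2|0|2|1|0
1|3|2|1|3|2
0|3|1|2|2|2
gen 6: 3|3|3|2|1|0
2|2|0|2|1|0
1|3|2|1|3|2
0|3|1|2|2|2
gen 7: 3|3|3|3|1|0
2|2|0|2|1|0
1|3|2|1|3|2
0|3|1|2|2|2
gen 8: 0|1|1|1|2|0
3|3|1|3|1|0
1|3|2|1|3|2
0|3|1|2|2|2
gen 9: 0|1|1|2|2|0
3|3|1|3|1|0
1|3|2|1|3|2
0|3|1|2|2|2
gen 10: 0|1|1|3|2|0
3|3|1|3|1|0
1|3|2|1|3|2
0|3|1|2|2|2
gen 11: 0|1|2|1|3|0
3|3|2|0|2|0
1|3|2|2|3|2
0|3|1|2|2|2
gen 12: 0|1|2|2|3|0
3|3|2|0|2|0
1|3|2|2|3|2
0|3|1|2|2|2
gen 13: 0|1|2|3|3|0
3|3|2|0|2|0
1|3|2|2|3|2
0|3|1|2|2|2
gen 14: 0|1|3|1|0|1
3|3|2|1|3|0
1|3|2|2|3|2
0|3|1|2|2|2
gen 15: 0|1|3|2|0|1
3|3|2|1|3|0
1|3|2|2|3|2
0|3|1|2|2|2
gen 16: 0|1|3|3|0|1
3|3|2|1|3|0
1|3|2|2|3|2
0|3|1|2|2|2
gen 17: 0|2|0|1|1|1
3|3|3|2|3|0
1|3|2|2|3|2
0|3|1|2|2|2
gen 18: 0|2|0|2|1|1
3|3|3|2|3|0
1|3|2|2|3|2
0|3|1|2|2|2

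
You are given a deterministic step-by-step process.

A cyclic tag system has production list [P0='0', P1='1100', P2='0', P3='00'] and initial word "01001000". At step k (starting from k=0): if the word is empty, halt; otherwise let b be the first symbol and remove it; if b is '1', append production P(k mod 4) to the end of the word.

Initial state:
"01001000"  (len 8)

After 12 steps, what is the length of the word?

6

0) "01001000"  (len 8)
1) "1001000"  (len 7)
2) "0010001100"  (len 10)
3) "010001100"  (len 9)
4) "10001100"  (len 8)
5) "00011000"  (len 8)
6) "0011000"  (len 7)
7) "011000"  (len 6)
8) "11000"  (len 5)
9) "10000"  (len 5)
10) "00001100"  (len 8)
11) "0001100"  (len 7)
12) "001100"  (len 6)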